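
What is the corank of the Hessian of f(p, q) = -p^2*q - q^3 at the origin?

2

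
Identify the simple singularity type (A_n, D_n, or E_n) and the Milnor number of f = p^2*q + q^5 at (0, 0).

Type D_6, Milnor number mu = 6.

The Hessian of f at 0 has rank 0. Corank 2; j^3 = p^2*q has shape L^2 M (L != M), so D-series; mu = 6 gives D_6.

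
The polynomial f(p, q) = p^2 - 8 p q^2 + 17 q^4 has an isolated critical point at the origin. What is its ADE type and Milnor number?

Type A_{3}, Milnor number mu = 3.

The Hessian of f at 0 is [[2, 0], [0, 0]] with rank 1, so corank 1. A Groebner basis of the Jacobian ideal J(f) in C{p,q} is {p^2, p*q, -p/4 + q^2}; counting standard monomials gives mu = 3. Corank 1: A-series; mu = 3 gives A_3.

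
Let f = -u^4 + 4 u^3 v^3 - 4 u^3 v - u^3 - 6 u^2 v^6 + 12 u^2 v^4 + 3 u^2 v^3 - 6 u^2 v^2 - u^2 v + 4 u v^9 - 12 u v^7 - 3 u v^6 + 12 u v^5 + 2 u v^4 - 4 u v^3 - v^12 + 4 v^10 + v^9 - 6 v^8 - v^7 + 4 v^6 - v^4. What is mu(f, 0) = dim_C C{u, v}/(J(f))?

5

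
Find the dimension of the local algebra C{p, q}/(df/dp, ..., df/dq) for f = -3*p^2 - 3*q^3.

2

The Hessian of f at 0 has rank 1. Corank 1: A-series; mu = 2 gives A_2.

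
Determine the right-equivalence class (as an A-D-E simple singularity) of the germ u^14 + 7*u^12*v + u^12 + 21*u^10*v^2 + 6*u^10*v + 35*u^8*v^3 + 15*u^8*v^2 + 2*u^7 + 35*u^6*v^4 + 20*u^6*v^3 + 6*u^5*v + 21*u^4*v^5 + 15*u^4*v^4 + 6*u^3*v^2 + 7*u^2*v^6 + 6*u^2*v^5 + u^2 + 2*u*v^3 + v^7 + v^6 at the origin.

The Hessian of f at 0 has rank 1. Corank 1: A-series; mu = 6 gives A_6.

A_6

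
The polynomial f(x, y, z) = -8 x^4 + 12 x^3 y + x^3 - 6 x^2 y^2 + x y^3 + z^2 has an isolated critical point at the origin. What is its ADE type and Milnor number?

Type E_7, Milnor number mu = 7.

The Hessian of f at 0 has rank 1. Corank 2; j^3 = x^3 is a perfect cube, so E-series; the 4-jet and mu = 7 give E_7.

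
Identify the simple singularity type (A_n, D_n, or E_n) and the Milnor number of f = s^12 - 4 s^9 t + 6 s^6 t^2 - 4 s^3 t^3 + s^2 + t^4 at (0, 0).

The Hessian of f at 0 is [[2, 0], [0, 0]] with rank 1, so corank 1. A Groebner basis of the Jacobian ideal J(f) in C{s,t} is {t^3, s}; counting standard monomials gives mu = 3. Corank 1: A-series; mu = 3 gives A_3.

Type A3, Milnor number mu = 3.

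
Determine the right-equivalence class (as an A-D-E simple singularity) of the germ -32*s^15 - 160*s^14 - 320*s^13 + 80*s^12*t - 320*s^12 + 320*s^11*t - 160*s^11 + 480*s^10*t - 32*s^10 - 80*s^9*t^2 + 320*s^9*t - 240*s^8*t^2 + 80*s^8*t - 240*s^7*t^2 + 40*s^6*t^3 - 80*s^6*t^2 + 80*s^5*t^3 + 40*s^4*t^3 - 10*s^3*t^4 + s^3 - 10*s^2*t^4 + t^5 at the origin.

E_{8}

The Hessian of f at 0 has rank 0. Corank 2; j^3 = s^3 is a perfect cube, so E-series; the 5-jet and mu = 8 give E_8.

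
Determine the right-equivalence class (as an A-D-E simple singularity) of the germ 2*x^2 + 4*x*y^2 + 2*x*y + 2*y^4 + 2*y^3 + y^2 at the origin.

A_1

The Hessian of f at 0 has rank 2. Corank 0: nondegenerate Morse point, so A_1.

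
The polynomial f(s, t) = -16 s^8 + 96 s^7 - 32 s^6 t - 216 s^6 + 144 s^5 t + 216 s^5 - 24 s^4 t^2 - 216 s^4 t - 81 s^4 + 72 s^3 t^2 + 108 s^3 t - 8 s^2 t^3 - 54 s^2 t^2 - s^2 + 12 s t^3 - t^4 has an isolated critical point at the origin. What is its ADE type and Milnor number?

The Hessian of f at 0 is [[-2, 0], [0, 0]] with rank 1, so corank 1. A Groebner basis of the Jacobian ideal J(f) in C{s,t} is {t^3, s}; counting standard monomials gives mu = 3. Corank 1: A-series; mu = 3 gives A_3.

Type A_3, Milnor number mu = 3.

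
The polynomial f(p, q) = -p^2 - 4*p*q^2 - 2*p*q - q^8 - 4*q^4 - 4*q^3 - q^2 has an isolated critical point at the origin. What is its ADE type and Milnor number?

Type A_{7}, Milnor number mu = 7.

The Hessian of f at 0 has rank 1. Corank 1: A-series; mu = 7 gives A_7.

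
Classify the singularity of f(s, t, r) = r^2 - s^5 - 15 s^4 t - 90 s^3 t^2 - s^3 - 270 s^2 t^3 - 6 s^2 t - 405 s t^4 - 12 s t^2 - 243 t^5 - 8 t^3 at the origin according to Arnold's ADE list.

The Hessian of f at 0 is [[0, 0, 0], [0, 0, 0], [0, 0, 2]] with rank 1, so corank 2. A Groebner basis of the Jacobian ideal J(f) in C{s,t,r} is {t^5, s*t^3 + 9*t^4/4, s^2 + 4*s*t + 4*t^2, r}; counting standard monomials gives mu = 8. Corank 2; j^3 = -(s + 2*t)^3 is a perfect cube, so E-series; the 5-jet and mu = 8 give E_8.

E_8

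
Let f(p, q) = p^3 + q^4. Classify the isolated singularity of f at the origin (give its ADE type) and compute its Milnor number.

Type E_{6}, Milnor number mu = 6.

The Hessian of f at 0 has rank 0. Corank 2; j^3 = p^3 is a perfect cube, so E-series; the 4-jet and mu = 6 give E_6.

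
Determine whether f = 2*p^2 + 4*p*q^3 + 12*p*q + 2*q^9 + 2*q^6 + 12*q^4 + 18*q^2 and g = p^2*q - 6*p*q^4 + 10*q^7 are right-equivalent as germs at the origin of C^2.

The Hessian of f at 0 has rank 1. Corank 1: A-series; mu = 8 gives A_8. The Hessian of g at 0 has rank 0. Corank 2; j^3 = p^2*q has shape L^2 M (L != M), so D-series; mu = 8 gives D_8. f is A_8 but g is D_8, hence not right-equivalent.

No.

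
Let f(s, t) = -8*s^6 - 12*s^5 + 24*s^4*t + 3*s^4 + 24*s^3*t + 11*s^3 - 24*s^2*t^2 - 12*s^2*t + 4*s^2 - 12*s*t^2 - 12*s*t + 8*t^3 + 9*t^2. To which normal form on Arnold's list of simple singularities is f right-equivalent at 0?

A_2

The Hessian of f at 0 is [[8, -12], [-12, 18]] with rank 1, so corank 1. A Groebner basis of the Jacobian ideal J(f) in C{s,t} is {t^2, s - 3*t/2}; counting standard monomials gives mu = 2. Corank 1: A-series; mu = 2 gives A_2.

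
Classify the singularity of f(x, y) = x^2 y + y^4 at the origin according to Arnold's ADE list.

The Hessian of f at 0 has rank 0. Corank 2; j^3 = x^2*y has shape L^2 M (L != M), so D-series; mu = 5 gives D_5.

D_5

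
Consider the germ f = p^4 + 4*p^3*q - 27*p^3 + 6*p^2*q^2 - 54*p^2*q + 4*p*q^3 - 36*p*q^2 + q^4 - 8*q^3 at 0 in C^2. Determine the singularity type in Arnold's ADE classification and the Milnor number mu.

The Hessian of f at 0 is [[0, 0], [0, 0]] with rank 0, so corank 2. A Groebner basis of the Jacobian ideal J(f) in C{p,q} is {q^4, p*q^2 + 7*q^3/9, p^2 + 4*p*q/3 + 4*q^2/9}; counting standard monomials gives mu = 6. Corank 2; j^3 = -(3*p + 2*q)^3 is a perfect cube, so E-series; the 4-jet and mu = 6 give E_6.

Type E_6, Milnor number mu = 6.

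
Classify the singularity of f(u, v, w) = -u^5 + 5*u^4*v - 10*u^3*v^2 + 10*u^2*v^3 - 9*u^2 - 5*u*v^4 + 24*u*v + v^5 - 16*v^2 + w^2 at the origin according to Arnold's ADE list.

A4

The Hessian of f at 0 is [[-18, 24, 0], [24, -32, 0], [0, 0, 2]] with rank 2, so corank 1. A Groebner basis of the Jacobian ideal J(f) in C{u,v,w} is {v^4, u - 4*v/3, w}; counting standard monomials gives mu = 4. Corank 1: A-series; mu = 4 gives A_4.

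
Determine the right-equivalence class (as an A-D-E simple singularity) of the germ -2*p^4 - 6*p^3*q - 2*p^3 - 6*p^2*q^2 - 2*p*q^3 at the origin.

E7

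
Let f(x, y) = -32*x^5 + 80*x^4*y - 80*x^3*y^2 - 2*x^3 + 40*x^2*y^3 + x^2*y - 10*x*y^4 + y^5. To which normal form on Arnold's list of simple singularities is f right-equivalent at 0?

The Hessian of f at 0 has rank 0. Corank 2; j^3 = -x^2*(2*x - y) has shape L^2 M (L != M), so D-series; mu = 6 gives D_6.

D_6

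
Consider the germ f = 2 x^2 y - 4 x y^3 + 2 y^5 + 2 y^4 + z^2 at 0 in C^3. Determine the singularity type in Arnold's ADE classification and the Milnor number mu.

Type D_5, Milnor number mu = 5.

The Hessian of f at 0 is [[0, 0, 0], [0, 0, 0], [0, 0, 2]] with rank 1, so corank 2. A Groebner basis of the Jacobian ideal J(f) in C{x,y,z} is {x*y^2, -x*y + y^3, x^2 + 4*x*y, z}; counting standard monomials gives mu = 5. Corank 2; j^3 = 2*x^2*y has shape L^2 M (L != M), so D-series; mu = 5 gives D_5.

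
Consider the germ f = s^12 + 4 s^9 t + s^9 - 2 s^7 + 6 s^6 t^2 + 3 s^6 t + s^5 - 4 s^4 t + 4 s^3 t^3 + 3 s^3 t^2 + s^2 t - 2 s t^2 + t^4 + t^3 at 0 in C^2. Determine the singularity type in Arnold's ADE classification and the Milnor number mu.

Type D_{5}, Milnor number mu = 5.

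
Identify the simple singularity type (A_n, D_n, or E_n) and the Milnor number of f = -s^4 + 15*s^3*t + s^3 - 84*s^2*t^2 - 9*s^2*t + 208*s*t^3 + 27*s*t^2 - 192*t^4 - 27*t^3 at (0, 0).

Type E7, Milnor number mu = 7.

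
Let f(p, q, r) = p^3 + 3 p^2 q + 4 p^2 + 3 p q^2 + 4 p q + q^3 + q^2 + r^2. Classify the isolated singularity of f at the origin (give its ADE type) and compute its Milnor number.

The Hessian of f at 0 has rank 2. Corank 1: A-series; mu = 2 gives A_2.

Type A_{2}, Milnor number mu = 2.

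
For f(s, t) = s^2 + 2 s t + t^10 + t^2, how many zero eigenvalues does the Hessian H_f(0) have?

Hessian at 0 has rank 1.

1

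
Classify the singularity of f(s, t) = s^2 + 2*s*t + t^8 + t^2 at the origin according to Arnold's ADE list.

A_7

The Hessian of f at 0 has rank 1. Corank 1: A-series; mu = 7 gives A_7.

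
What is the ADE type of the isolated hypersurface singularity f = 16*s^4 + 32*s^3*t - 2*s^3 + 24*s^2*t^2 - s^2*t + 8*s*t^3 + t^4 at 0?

D5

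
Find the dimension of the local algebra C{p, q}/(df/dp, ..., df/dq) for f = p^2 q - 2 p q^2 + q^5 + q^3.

6

The Hessian of f at 0 has rank 0. Corank 2; j^3 = q*(p - q)^2 has shape L^2 M (L != M), so D-series; mu = 6 gives D_6.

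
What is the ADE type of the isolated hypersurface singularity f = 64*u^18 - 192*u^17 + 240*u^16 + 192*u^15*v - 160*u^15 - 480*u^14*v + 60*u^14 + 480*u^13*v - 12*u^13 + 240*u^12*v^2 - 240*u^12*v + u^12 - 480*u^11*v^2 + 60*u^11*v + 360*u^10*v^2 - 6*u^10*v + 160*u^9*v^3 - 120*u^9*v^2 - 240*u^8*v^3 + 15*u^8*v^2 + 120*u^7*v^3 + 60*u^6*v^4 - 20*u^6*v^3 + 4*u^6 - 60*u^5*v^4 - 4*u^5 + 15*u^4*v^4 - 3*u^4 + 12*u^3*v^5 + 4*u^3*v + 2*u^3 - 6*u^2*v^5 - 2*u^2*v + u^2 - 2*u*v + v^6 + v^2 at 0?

A5

The Hessian of f at 0 is [[2, -2], [-2, 2]] with rank 1, so corank 1. A Groebner basis of the Jacobian ideal J(f) in C{u,v} is {u*v^2 - 11*u*v - 3*u + 8*v^2 + 3*v, -15*u*v - 4*u + v^3 + 11*v^2 + 4*v, u^2 - 6*u*v - u + 4*v^2 + v}; counting standard monomials gives mu = 5. Corank 1: A-series; mu = 5 gives A_5.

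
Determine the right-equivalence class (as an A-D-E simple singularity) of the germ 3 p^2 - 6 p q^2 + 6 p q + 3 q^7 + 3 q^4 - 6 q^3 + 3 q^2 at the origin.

A_{6}

The Hessian of f at 0 has rank 1. Corank 1: A-series; mu = 6 gives A_6.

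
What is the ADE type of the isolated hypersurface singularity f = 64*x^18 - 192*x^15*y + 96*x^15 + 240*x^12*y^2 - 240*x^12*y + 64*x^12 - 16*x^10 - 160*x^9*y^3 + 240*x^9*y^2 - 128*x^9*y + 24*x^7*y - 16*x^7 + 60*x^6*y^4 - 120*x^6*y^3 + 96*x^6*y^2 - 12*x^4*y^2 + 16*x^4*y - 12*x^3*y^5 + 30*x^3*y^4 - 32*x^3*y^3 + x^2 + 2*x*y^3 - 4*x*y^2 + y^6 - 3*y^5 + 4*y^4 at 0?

The Hessian of f at 0 is [[2, 0], [0, 0]] with rank 1, so corank 1. A Groebner basis of the Jacobian ideal J(f) in C{x,y} is {x + y^3 - 2*y^2, x^2, x*y + 2*x - 4*y^2}; counting standard monomials gives mu = 4. Corank 1: A-series; mu = 4 gives A_4.

A4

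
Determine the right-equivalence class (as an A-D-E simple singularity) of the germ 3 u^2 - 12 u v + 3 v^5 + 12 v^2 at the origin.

A_4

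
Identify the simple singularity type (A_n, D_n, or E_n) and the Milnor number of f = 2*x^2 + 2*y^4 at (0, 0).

The Hessian of f at 0 has rank 1. Corank 1: A-series; mu = 3 gives A_3.

Type A_3, Milnor number mu = 3.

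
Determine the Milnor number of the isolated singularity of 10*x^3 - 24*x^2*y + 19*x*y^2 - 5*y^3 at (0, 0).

4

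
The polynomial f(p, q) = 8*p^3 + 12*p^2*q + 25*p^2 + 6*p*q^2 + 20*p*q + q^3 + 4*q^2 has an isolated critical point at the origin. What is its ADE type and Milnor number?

Type A_{2}, Milnor number mu = 2.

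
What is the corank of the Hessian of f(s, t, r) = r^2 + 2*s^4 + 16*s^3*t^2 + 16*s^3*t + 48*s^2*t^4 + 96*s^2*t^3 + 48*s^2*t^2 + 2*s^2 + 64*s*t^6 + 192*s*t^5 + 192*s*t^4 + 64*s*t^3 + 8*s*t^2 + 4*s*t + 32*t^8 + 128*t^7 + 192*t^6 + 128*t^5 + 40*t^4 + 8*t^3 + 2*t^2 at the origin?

The Hessian at 0 is [[4, 4, 0], [4, 4, 0], [0, 0, 2]] of rank 2; hence corank 1.

1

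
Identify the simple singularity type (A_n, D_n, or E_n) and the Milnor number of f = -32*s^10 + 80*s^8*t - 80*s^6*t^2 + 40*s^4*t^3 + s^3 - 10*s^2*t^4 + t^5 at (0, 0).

The Hessian of f at 0 has rank 0. Corank 2; j^3 = s^3 is a perfect cube, so E-series; the 5-jet and mu = 8 give E_8.

Type E8, Milnor number mu = 8.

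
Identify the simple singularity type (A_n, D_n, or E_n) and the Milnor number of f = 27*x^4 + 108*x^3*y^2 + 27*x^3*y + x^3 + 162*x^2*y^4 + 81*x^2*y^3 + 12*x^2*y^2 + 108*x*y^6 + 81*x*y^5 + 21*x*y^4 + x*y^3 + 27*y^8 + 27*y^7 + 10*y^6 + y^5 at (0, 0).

The Hessian of f at 0 has rank 0. Corank 2; j^3 = x^3 is a perfect cube, so E-series; the 4-jet and mu = 7 give E_7.

Type E7, Milnor number mu = 7.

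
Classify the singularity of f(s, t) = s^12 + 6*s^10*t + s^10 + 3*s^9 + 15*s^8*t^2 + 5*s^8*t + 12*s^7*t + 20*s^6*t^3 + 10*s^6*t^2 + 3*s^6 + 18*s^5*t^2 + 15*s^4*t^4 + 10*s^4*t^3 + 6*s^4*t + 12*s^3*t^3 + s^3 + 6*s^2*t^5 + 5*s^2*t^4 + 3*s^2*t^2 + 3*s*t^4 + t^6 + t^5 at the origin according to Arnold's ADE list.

The Hessian of f at 0 has rank 0. Corank 2; j^3 = s^3 is a perfect cube, so E-series; the 5-jet and mu = 8 give E_8.

E8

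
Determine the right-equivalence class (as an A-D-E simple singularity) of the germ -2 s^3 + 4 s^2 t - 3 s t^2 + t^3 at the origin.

D4

The Hessian of f at 0 has rank 0. Corank 2; j^3 = -(s - t)*(2*s^2 - 2*s*t + t^2) splits into three distinct lines over C (the quadratic factor has nonzero discriminant), so D_4.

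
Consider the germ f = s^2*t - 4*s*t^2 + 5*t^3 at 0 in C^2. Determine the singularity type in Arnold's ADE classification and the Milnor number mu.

Type D_4, Milnor number mu = 4.

The Hessian of f at 0 has rank 0. Corank 2; j^3 = t*(s^2 - 4*s*t + 5*t^2) splits into three distinct lines over C (the quadratic factor has nonzero discriminant), so D_4.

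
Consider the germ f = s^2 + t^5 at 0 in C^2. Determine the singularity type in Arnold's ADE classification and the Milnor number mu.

Type A_4, Milnor number mu = 4.

The Hessian of f at 0 has rank 1. Corank 1: A-series; mu = 4 gives A_4.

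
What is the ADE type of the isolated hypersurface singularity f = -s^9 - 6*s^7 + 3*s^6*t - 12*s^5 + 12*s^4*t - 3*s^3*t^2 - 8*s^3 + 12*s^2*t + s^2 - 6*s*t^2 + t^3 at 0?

A_2

The Hessian of f at 0 is [[2, 0], [0, 0]] with rank 1, so corank 1. A Groebner basis of the Jacobian ideal J(f) in C{s,t} is {t^2, s}; counting standard monomials gives mu = 2. Corank 1: A-series; mu = 2 gives A_2.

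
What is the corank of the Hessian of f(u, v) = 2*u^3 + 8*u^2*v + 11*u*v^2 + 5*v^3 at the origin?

2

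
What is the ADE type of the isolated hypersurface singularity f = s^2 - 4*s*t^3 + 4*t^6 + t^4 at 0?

The Hessian of f at 0 is [[2, 0], [0, 0]] with rank 1, so corank 1. A Groebner basis of the Jacobian ideal J(f) in C{s,t} is {t^3, s}; counting standard monomials gives mu = 3. Corank 1: A-series; mu = 3 gives A_3.

A3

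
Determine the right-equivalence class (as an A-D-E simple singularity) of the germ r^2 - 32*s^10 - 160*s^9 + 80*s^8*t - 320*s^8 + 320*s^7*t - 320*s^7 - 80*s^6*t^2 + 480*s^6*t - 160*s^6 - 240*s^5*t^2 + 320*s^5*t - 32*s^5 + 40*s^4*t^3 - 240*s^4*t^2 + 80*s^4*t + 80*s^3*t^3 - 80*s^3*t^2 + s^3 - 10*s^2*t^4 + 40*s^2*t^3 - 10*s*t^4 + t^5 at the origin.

E_{8}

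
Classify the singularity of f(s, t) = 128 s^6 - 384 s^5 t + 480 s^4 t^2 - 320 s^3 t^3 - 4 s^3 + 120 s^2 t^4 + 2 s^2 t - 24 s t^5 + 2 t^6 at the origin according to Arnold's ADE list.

The Hessian of f at 0 has rank 0. Corank 2; j^3 = -2*s^2*(2*s - t) has shape L^2 M (L != M), so D-series; mu = 7 gives D_7.

D_7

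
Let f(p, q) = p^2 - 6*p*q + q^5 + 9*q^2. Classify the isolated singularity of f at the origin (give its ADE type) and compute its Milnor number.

Type A4, Milnor number mu = 4.

The Hessian of f at 0 has rank 1. Corank 1: A-series; mu = 4 gives A_4.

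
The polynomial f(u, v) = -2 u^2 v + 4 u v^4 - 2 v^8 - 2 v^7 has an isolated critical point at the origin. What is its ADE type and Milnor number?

The Hessian of f at 0 has rank 0. Corank 2; j^3 = -2*u^2*v has shape L^2 M (L != M), so D-series; mu = 9 gives D_9.

Type D_9, Milnor number mu = 9.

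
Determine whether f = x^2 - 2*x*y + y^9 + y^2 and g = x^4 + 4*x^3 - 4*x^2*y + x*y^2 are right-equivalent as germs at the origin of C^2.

The Hessian of f at 0 is [[2, -2], [-2, 2]] with rank 1, so corank 1. A Groebner basis of the Jacobian ideal J(f) in C{x,y} is {y^8, x - y}; counting standard monomials gives mu = 8. Corank 1: A-series; mu = 8 gives A_8. The Hessian of g at 0 is [[0, 0], [0, 0]] with rank 0, so corank 2. A Groebner basis of the Jacobian ideal J(g) in C{x,y} is {x*y^2 - 2*x*y + y^2, -4*x*y + y^3 + 2*y^2, x^2 - x*y/2}; counting standard monomials gives mu = 5. Corank 2; j^3 = x*(2*x - y)^2 has shape L^2 M (L != M), so D-series; mu = 5 gives D_5. f is A_8 but g is D_5, hence not right-equivalent.

No.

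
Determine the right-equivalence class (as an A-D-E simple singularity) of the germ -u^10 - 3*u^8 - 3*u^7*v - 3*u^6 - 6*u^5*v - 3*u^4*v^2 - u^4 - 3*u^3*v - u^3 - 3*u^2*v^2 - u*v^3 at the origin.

E_7

The Hessian of f at 0 is [[0, 0], [0, 0]] with rank 0, so corank 2. A Groebner basis of the Jacobian ideal J(f) in C{u,v} is {3*u^2 + v^4 + v^3, u^3, u^2*v - u^2 - v^3/3, 2*u^2 + u*v^2 + 2*v^3/3}; counting standard monomials gives mu = 7. Corank 2; j^3 = -u^3 is a perfect cube, so E-series; the 4-jet and mu = 7 give E_7.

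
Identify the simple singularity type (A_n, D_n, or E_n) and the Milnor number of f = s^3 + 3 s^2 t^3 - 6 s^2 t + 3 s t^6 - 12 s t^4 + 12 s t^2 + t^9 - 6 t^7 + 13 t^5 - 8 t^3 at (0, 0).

Type E_{8}, Milnor number mu = 8.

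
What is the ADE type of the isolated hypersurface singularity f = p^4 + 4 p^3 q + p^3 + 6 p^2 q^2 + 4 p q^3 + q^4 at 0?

E6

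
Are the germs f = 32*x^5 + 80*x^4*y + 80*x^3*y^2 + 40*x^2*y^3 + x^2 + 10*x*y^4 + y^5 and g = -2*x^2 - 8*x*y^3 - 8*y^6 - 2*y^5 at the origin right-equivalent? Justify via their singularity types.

The Hessian of f at 0 is [[2, 0], [0, 0]] with rank 1, so corank 1. A Groebner basis of the Jacobian ideal J(f) in C{x,y} is {y^4, x}; counting standard monomials gives mu = 4. Corank 1: A-series; mu = 4 gives A_4. The Hessian of g at 0 is [[-4, 0], [0, 0]] with rank 1, so corank 1. A Groebner basis of the Jacobian ideal J(g) in C{x,y} is {x/2 + y^3, x^2, x*y}; counting standard monomials gives mu = 4. Corank 1: A-series; mu = 4 gives A_4. Both have type A_4, hence right-equivalent.

Yes.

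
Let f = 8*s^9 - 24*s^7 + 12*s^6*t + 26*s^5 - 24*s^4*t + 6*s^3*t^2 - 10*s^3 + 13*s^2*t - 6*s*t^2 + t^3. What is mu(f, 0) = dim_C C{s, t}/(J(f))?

4

The Hessian of f at 0 has rank 0. Corank 2; j^3 = -(2*s - t)*(5*s^2 - 4*s*t + t^2) splits into three distinct lines over C (the quadratic factor has nonzero discriminant), so D_4.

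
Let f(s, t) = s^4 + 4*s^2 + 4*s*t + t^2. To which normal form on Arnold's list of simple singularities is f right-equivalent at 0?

A_3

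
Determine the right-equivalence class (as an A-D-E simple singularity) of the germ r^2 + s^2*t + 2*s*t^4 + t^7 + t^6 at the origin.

D7

The Hessian of f at 0 is [[0, 0, 0], [0, 0, 0], [0, 0, 2]] with rank 1, so corank 2. A Groebner basis of the Jacobian ideal J(f) in C{s,t,r} is {s*t + t^4, s^3, s^2*t, -s^2/6 + s*t^2, r}; counting standard monomials gives mu = 7. Corank 2; j^3 = s^2*t has shape L^2 M (L != M), so D-series; mu = 7 gives D_7.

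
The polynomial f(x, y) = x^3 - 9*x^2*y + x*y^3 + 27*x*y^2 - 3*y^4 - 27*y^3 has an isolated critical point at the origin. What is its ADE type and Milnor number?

Type E_7, Milnor number mu = 7.

The Hessian of f at 0 has rank 0. Corank 2; j^3 = (x - 3*y)^3 is a perfect cube, so E-series; the 4-jet and mu = 7 give E_7.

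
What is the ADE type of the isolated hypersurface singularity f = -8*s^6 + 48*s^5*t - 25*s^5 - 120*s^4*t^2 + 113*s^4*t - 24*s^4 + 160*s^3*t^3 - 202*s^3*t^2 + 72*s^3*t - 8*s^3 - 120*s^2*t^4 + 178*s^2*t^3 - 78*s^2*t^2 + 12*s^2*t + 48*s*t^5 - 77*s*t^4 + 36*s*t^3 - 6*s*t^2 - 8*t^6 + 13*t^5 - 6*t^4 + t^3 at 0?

E_8

The Hessian of f at 0 is [[0, 0], [0, 0]] with rank 0, so corank 2. A Groebner basis of the Jacobian ideal J(f) in C{s,t} is {5*s^2 + s*t^3 + 5*s*t^2/2 - 5*s*t - 5*t^3/4 + 5*t^2/4, 8*s^2 + 4*s*t^2 - 8*s*t + t^4 - 2*t^3 + 2*t^2, s^3 - 3*s^2/4 - 9*s*t^2/8 + 3*s*t/4 + 7*t^3/16 - 3*t^2/16, s^2*t - s^2/2 - 5*s*t^2/4 + s*t/2 + 3*t^3/8 - t^2/8}; counting standard monomials gives mu = 8. Corank 2; j^3 = -(2*s - t)^3 is a perfect cube, so E-series; the 5-jet and mu = 8 give E_8.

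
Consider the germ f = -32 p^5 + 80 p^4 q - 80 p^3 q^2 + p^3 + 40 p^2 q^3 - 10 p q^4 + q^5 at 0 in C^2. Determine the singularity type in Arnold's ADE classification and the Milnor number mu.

The Hessian of f at 0 has rank 0. Corank 2; j^3 = p^3 is a perfect cube, so E-series; the 5-jet and mu = 8 give E_8.

Type E8, Milnor number mu = 8.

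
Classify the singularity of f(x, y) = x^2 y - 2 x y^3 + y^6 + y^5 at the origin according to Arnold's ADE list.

The Hessian of f at 0 has rank 0. Corank 2; j^3 = x^2*y has shape L^2 M (L != M), so D-series; mu = 7 gives D_7.

D_{7}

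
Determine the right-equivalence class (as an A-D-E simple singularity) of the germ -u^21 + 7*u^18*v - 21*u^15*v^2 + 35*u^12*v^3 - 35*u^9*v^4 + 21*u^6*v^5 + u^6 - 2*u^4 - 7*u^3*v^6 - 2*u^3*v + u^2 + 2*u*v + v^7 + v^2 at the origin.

The Hessian of f at 0 has rank 1. Corank 1: A-series; mu = 6 gives A_6.

A6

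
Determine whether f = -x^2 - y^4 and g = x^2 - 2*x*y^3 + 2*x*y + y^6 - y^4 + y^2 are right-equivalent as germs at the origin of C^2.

The Hessian of f at 0 is [[-2, 0], [0, 0]] with rank 1, so corank 1. A Groebner basis of the Jacobian ideal J(f) in C{x,y} is {y^3, x}; counting standard monomials gives mu = 3. Corank 1: A-series; mu = 3 gives A_3. The Hessian of g at 0 is [[2, 2], [2, 2]] with rank 1, so corank 1. A Groebner basis of the Jacobian ideal J(g) in C{x,y} is {y^3, x + y}; counting standard monomials gives mu = 3. Corank 1: A-series; mu = 3 gives A_3. Both have type A_3, hence right-equivalent.

Yes.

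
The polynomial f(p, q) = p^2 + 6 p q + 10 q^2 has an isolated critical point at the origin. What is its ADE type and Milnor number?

Type A_{1}, Milnor number mu = 1.

The Hessian of f at 0 is [[2, 6], [6, 20]] with rank 2, so corank 0. A Groebner basis of the Jacobian ideal J(f) in C{p,q} is {p, q}; counting standard monomials gives mu = 1. Corank 0: nondegenerate Morse point, so A_1.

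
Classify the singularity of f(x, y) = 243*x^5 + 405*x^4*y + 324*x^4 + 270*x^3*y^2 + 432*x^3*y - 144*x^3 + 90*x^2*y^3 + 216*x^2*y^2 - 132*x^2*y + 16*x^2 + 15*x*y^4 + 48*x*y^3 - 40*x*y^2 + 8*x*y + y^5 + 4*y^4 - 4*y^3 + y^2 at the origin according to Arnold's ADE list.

The Hessian of f at 0 has rank 1. Corank 1: A-series; mu = 4 gives A_4.

A4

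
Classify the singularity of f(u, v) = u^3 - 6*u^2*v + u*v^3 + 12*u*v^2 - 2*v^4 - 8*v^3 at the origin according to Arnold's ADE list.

The Hessian of f at 0 has rank 0. Corank 2; j^3 = (u - 2*v)^3 is a perfect cube, so E-series; the 4-jet and mu = 7 give E_7.

E7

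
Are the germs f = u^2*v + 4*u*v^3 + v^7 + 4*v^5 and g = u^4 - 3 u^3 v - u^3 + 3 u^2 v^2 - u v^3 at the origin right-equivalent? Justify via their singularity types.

No.

The Hessian of f at 0 has rank 0. Corank 2; j^3 = u^2*v has shape L^2 M (L != M), so D-series; mu = 8 gives D_8. The Hessian of g at 0 has rank 0. Corank 2; j^3 = -u^3 is a perfect cube, so E-series; the 4-jet and mu = 7 give E_7. f is D_8 but g is E_7, hence not right-equivalent.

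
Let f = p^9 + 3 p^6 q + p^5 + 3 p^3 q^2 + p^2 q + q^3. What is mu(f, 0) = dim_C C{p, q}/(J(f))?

The Hessian of f at 0 has rank 0. Corank 2; j^3 = q*(p^2 + q^2) splits into three distinct lines over C (the quadratic factor has nonzero discriminant), so D_4.

4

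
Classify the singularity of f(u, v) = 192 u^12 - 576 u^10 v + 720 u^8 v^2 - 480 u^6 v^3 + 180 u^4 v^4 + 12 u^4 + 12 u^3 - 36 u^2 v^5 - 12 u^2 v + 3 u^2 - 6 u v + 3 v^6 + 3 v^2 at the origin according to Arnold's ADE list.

A_5

The Hessian of f at 0 has rank 1. Corank 1: A-series; mu = 5 gives A_5.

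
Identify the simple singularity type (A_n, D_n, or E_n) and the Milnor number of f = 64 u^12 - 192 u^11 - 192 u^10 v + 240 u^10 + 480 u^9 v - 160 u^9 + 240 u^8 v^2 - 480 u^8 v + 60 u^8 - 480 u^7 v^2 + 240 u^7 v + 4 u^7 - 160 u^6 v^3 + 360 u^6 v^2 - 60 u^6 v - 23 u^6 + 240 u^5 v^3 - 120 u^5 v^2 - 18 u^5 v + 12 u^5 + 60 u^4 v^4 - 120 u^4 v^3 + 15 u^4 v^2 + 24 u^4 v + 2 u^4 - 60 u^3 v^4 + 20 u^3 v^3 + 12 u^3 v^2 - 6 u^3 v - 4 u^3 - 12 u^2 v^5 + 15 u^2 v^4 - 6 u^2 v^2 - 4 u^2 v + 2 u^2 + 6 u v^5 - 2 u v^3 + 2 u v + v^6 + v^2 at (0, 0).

Type A_1, Milnor number mu = 1.

The Hessian of f at 0 has rank 2. Corank 0: nondegenerate Morse point, so A_1.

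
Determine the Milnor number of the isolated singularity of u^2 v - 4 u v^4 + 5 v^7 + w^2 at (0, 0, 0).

8

The Hessian of f at 0 has rank 1. Corank 2; j^3 = u^2*v has shape L^2 M (L != M), so D-series; mu = 8 gives D_8.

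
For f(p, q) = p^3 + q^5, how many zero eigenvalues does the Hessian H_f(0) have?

The Hessian at 0 is [[0, 0], [0, 0]] of rank 0; hence corank 2.

2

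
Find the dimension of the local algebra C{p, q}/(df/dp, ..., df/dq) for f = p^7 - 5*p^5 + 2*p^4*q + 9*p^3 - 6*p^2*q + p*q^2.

The Hessian of f at 0 is [[0, 0], [0, 0]] with rank 0, so corank 2. A Groebner basis of the Jacobian ideal J(f) in C{p,q} is {-243*p*q/8 + q^4 + 81*q^2/8, p*q^2 - q^3/3, p^2 - 11*p*q/24 + q^2/24}; counting standard monomials gives mu = 6. Corank 2; j^3 = p*(3*p - q)^2 has shape L^2 M (L != M), so D-series; mu = 6 gives D_6.

6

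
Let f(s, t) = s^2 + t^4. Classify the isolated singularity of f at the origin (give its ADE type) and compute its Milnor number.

Type A_3, Milnor number mu = 3.

The Hessian of f at 0 is [[2, 0], [0, 0]] with rank 1, so corank 1. A Groebner basis of the Jacobian ideal J(f) in C{s,t} is {t^3, s}; counting standard monomials gives mu = 3. Corank 1: A-series; mu = 3 gives A_3.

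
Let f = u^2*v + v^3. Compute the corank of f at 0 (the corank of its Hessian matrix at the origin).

2

The Hessian at 0 is [[0, 0], [0, 0]] of rank 0; hence corank 2.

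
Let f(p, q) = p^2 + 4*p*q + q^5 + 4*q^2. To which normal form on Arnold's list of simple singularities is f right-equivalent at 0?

A_{4}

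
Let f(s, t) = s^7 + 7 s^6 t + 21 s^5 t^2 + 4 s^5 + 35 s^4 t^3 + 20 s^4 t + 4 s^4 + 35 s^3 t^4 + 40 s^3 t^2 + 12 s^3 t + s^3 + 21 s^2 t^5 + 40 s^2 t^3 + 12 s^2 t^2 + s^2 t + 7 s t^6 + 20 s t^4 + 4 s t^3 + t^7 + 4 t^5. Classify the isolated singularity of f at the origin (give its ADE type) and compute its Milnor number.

Type D_{8}, Milnor number mu = 8.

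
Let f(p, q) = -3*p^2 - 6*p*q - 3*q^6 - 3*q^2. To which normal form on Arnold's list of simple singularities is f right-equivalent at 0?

A5

The Hessian of f at 0 has rank 1. Corank 1: A-series; mu = 5 gives A_5.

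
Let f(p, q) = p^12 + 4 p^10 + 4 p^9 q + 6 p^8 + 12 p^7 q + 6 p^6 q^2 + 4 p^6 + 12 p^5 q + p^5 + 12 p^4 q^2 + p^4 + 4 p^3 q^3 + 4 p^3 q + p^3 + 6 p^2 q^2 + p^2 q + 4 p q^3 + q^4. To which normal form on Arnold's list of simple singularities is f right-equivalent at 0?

The Hessian of f at 0 is [[0, 0], [0, 0]] with rank 0, so corank 2. A Groebner basis of the Jacobian ideal J(f) in C{p,q} is {p*q^2, -p*q/4 + q^3, p^2 + p*q}; counting standard monomials gives mu = 5. Corank 2; j^3 = p^2*(p + q) has shape L^2 M (L != M), so D-series; mu = 5 gives D_5.

D_{5}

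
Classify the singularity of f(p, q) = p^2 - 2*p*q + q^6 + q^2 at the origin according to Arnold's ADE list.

The Hessian of f at 0 is [[2, -2], [-2, 2]] with rank 1, so corank 1. A Groebner basis of the Jacobian ideal J(f) in C{p,q} is {q^5, p - q}; counting standard monomials gives mu = 5. Corank 1: A-series; mu = 5 gives A_5.

A5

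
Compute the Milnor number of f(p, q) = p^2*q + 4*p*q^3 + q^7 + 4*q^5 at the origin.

The Hessian of f at 0 is [[0, 0], [0, 0]] with rank 0, so corank 2. A Groebner basis of the Jacobian ideal J(f) in C{p,q} is {p^2*q^2 + 4*p^2/7 + 8*p*q^2/7, p^3 - 8*p^2/7 - 16*p*q^2/7, p*q/2 + q^3}; counting standard monomials gives mu = 8. Corank 2; j^3 = p^2*q has shape L^2 M (L != M), so D-series; mu = 8 gives D_8.

8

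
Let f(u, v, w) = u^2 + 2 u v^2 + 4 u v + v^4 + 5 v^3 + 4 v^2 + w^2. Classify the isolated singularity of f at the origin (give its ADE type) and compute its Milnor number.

The Hessian of f at 0 is [[2, 4, 0], [4, 8, 0], [0, 0, 2]] with rank 2, so corank 1. A Groebner basis of the Jacobian ideal J(f) in C{u,v,w} is {v^2, u + 2*v, w}; counting standard monomials gives mu = 2. Corank 1: A-series; mu = 2 gives A_2.

Type A_2, Milnor number mu = 2.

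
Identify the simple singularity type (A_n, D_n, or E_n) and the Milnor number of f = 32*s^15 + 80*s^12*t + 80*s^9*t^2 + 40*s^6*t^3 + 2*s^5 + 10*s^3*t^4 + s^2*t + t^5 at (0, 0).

Type D_{6}, Milnor number mu = 6.

The Hessian of f at 0 is [[0, 0], [0, 0]] with rank 0, so corank 2. A Groebner basis of the Jacobian ideal J(f) in C{s,t} is {s^2/5 + t^4, s^3, s*t}; counting standard monomials gives mu = 6. Corank 2; j^3 = s^2*t has shape L^2 M (L != M), so D-series; mu = 6 gives D_6.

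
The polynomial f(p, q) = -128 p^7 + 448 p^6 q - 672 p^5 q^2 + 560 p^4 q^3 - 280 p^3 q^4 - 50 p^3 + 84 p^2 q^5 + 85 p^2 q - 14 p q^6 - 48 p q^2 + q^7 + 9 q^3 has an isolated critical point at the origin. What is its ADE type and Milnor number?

Type D8, Milnor number mu = 8.

The Hessian of f at 0 has rank 0. Corank 2; j^3 = -(2*p - q)*(5*p - 3*q)^2 has shape L^2 M (L != M), so D-series; mu = 8 gives D_8.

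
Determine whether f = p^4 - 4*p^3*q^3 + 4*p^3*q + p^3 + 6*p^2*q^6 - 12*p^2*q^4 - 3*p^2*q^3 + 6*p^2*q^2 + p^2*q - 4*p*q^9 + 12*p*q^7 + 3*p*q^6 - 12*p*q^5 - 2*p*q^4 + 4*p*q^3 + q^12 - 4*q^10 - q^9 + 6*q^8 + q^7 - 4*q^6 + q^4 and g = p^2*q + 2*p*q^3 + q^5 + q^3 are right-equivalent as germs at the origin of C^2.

The Hessian of f at 0 has rank 0. Corank 2; j^3 = p^2*(p + q) has shape L^2 M (L != M), so D-series; mu = 5 gives D_5. The Hessian of g at 0 has rank 0. Corank 2; j^3 = q*(p^2 + q^2) splits into three distinct lines over C (the quadratic factor has nonzero discriminant), so D_4. f is D_5 but g is D_4, hence not right-equivalent.

No.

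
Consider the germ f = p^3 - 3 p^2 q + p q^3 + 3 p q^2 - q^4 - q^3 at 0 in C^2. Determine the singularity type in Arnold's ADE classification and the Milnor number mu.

Type E7, Milnor number mu = 7.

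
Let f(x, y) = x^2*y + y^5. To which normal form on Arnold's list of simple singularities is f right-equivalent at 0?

D_{6}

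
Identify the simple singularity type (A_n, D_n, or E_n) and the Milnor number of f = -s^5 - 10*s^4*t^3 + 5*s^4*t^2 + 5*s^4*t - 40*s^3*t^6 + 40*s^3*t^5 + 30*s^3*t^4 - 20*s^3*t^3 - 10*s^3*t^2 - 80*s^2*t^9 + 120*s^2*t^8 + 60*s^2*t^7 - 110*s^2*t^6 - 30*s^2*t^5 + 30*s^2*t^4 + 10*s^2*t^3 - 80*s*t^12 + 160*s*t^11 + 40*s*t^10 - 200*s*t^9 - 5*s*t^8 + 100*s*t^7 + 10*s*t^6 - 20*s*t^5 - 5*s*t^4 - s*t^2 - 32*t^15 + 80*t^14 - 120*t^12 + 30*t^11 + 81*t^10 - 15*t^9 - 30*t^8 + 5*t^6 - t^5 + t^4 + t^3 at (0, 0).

Type D_{6}, Milnor number mu = 6.

The Hessian of f at 0 is [[0, 0], [0, 0]] with rank 0, so corank 2. A Groebner basis of the Jacobian ideal J(f) in C{s,t} is {s^4 + t^2/5, t^3, s*t - t^2}; counting standard monomials gives mu = 6. Corank 2; j^3 = -t^2*(s - t) has shape L^2 M (L != M), so D-series; mu = 6 gives D_6.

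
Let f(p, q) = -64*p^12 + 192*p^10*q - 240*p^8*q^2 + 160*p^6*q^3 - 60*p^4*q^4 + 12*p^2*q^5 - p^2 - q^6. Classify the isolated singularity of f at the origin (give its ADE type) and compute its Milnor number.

The Hessian of f at 0 is [[-2, 0], [0, 0]] with rank 1, so corank 1. A Groebner basis of the Jacobian ideal J(f) in C{p,q} is {q^5, p}; counting standard monomials gives mu = 5. Corank 1: A-series; mu = 5 gives A_5.

Type A5, Milnor number mu = 5.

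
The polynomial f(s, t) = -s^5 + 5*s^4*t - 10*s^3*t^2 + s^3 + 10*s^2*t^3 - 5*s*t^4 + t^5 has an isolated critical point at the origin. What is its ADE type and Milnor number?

The Hessian of f at 0 is [[0, 0], [0, 0]] with rank 0, so corank 2. A Groebner basis of the Jacobian ideal J(f) in C{s,t} is {t^5, s*t^3 - t^4/4, s^2}; counting standard monomials gives mu = 8. Corank 2; j^3 = s^3 is a perfect cube, so E-series; the 5-jet and mu = 8 give E_8.

Type E_8, Milnor number mu = 8.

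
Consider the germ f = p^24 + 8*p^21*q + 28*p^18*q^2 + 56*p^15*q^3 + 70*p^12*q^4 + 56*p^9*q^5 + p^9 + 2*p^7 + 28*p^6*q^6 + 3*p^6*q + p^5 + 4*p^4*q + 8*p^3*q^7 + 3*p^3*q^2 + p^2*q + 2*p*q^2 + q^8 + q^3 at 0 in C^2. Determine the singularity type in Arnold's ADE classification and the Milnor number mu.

Type D_{9}, Milnor number mu = 9.

The Hessian of f at 0 is [[0, 0], [0, 0]] with rank 0, so corank 2. A Groebner basis of the Jacobian ideal J(f) in C{p,q} is {p^2*q^2 - 8*p^2*q - p^2 - 16*p*q^2 - 3*p*q - 8*q^3 - 2*q^2, 16*p^2*q + 2*p^2 + p*q^3 + 32*p*q^2 + 5*p*q + 16*q^3 + 3*q^2, -24*p^2*q - 3*p^2 - 48*p*q^2 - 7*p*q + q^4 - 24*q^3 - 4*q^2, p^3 + 3*p^2*q + 3*p*q^2 + q^3}; counting standard monomials gives mu = 9. Corank 2; j^3 = q*(p + q)^2 has shape L^2 M (L != M), so D-series; mu = 9 gives D_9.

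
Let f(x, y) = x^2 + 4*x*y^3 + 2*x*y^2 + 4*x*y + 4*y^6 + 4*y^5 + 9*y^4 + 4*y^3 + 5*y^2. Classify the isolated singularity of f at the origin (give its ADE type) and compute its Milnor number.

The Hessian of f at 0 is [[2, 4], [4, 10]] with rank 2, so corank 0. A Groebner basis of the Jacobian ideal J(f) in C{x,y} is {x, y}; counting standard monomials gives mu = 1. Corank 0: nondegenerate Morse point, so A_1.

Type A_1, Milnor number mu = 1.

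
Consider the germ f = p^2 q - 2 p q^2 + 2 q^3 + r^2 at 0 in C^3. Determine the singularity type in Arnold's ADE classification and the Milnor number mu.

Type D4, Milnor number mu = 4.

The Hessian of f at 0 has rank 1. Corank 2; j^3 = q*(p^2 - 2*p*q + 2*q^2) splits into three distinct lines over C (the quadratic factor has nonzero discriminant), so D_4.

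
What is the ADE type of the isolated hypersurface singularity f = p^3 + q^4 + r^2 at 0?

E_{6}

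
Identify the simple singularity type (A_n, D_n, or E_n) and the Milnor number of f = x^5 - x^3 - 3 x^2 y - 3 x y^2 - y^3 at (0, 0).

Type E8, Milnor number mu = 8.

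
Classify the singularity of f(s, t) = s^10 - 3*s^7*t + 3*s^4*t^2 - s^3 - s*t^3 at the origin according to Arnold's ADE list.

The Hessian of f at 0 is [[0, 0], [0, 0]] with rank 0, so corank 2. A Groebner basis of the Jacobian ideal J(f) in C{s,t} is {s^3, s*t^2, 3*s^2 + t^3}; counting standard monomials gives mu = 7. Corank 2; j^3 = -s^3 is a perfect cube, so E-series; the 4-jet and mu = 7 give E_7.

E7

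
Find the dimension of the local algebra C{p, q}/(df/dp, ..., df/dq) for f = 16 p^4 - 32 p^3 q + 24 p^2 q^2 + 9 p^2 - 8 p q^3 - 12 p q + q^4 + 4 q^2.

3

The Hessian of f at 0 has rank 1. Corank 1: A-series; mu = 3 gives A_3.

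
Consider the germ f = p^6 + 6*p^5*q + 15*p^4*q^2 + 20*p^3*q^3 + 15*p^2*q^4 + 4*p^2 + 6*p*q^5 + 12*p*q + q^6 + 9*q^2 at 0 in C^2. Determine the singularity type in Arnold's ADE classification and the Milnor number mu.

The Hessian of f at 0 is [[8, 12], [12, 18]] with rank 1, so corank 1. A Groebner basis of the Jacobian ideal J(f) in C{p,q} is {q^5, p + 3*q/2}; counting standard monomials gives mu = 5. Corank 1: A-series; mu = 5 gives A_5.

Type A5, Milnor number mu = 5.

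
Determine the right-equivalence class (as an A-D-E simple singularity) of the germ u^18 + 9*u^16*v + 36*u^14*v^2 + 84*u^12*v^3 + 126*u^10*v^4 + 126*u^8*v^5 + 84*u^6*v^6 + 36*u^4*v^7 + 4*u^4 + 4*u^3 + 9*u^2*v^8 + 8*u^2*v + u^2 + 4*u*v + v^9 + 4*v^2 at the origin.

A_8

The Hessian of f at 0 is [[2, 4], [4, 8]] with rank 1, so corank 1. A Groebner basis of the Jacobian ideal J(f) in C{u,v} is {21*u*v^2/32 - 9*u*v/64 + 7*u/1024 + v^5 + 5*v^4/8 + 5*v^3/8 - 29*v^2/128 + 7*v/512, u*v^3 - 5*u*v^2/8 + 3*u*v/32 - u/256 + v^4/2 - 3*v^3/4 + 5*v^2/32 - v/128, u^2 + u/2 + v}; counting standard monomials gives mu = 8. Corank 1: A-series; mu = 8 gives A_8.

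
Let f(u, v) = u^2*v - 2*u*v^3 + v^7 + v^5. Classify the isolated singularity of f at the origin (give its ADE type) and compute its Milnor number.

Type D8, Milnor number mu = 8.

The Hessian of f at 0 has rank 0. Corank 2; j^3 = u^2*v has shape L^2 M (L != M), so D-series; mu = 8 gives D_8.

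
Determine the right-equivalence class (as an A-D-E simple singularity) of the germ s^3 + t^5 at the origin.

The Hessian of f at 0 is [[0, 0], [0, 0]] with rank 0, so corank 2. A Groebner basis of the Jacobian ideal J(f) in C{s,t} is {t^4, s^2}; counting standard monomials gives mu = 8. Corank 2; j^3 = s^3 is a perfect cube, so E-series; the 5-jet and mu = 8 give E_8.

E_{8}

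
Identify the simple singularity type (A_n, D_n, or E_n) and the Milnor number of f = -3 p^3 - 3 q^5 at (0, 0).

Type E8, Milnor number mu = 8.

The Hessian of f at 0 is [[0, 0], [0, 0]] with rank 0, so corank 2. A Groebner basis of the Jacobian ideal J(f) in C{p,q} is {q^4, p^2}; counting standard monomials gives mu = 8. Corank 2; j^3 = -3*p^3 is a perfect cube, so E-series; the 5-jet and mu = 8 give E_8.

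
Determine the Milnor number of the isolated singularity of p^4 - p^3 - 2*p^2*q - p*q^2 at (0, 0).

The Hessian of f at 0 has rank 0. Corank 2; j^3 = -p*(p + q)^2 has shape L^2 M (L != M), so D-series; mu = 5 gives D_5.

5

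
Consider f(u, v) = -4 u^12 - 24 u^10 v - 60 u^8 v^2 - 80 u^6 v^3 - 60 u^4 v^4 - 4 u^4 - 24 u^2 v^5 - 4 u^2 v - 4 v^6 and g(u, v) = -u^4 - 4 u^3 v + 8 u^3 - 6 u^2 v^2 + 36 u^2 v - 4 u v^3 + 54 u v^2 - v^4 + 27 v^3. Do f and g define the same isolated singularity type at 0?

No.

The Hessian of f at 0 is [[0, 0], [0, 0]] with rank 0, so corank 2. A Groebner basis of the Jacobian ideal J(f) in C{u,v} is {u^2/6 + v^5, u^3, u*v}; counting standard monomials gives mu = 7. Corank 2; j^3 = -4*u^2*v has shape L^2 M (L != M), so D-series; mu = 7 gives D_7. The Hessian of g at 0 is [[0, 0], [0, 0]] with rank 0, so corank 2. A Groebner basis of the Jacobian ideal J(g) in C{u,v} is {v^4, u*v^2 + 4*v^3/3, u^2 + 3*u*v + 9*v^2/4}; counting standard monomials gives mu = 6. Corank 2; j^3 = (2*u + 3*v)^3 is a perfect cube, so E-series; the 4-jet and mu = 6 give E_6. f is D_7 but g is E_6, hence not right-equivalent.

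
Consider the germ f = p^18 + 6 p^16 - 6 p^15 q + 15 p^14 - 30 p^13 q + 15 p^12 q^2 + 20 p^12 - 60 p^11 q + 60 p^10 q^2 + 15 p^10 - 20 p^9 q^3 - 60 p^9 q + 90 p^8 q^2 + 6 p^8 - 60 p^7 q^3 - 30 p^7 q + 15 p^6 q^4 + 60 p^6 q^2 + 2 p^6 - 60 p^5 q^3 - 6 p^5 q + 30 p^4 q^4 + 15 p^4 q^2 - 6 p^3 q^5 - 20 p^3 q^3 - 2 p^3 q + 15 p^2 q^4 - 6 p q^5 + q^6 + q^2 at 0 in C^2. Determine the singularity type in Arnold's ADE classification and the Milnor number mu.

The Hessian of f at 0 has rank 1. Corank 1: A-series; mu = 5 gives A_5.

Type A_5, Milnor number mu = 5.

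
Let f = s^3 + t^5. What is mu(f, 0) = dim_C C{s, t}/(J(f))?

8

The Hessian of f at 0 has rank 0. Corank 2; j^3 = s^3 is a perfect cube, so E-series; the 5-jet and mu = 8 give E_8.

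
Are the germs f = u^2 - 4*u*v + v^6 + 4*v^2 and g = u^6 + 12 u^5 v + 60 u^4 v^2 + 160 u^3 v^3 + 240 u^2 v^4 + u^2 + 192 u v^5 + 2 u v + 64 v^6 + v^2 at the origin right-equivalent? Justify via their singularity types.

The Hessian of f at 0 has rank 1. Corank 1: A-series; mu = 5 gives A_5. The Hessian of g at 0 has rank 1. Corank 1: A-series; mu = 5 gives A_5. Both have type A_5, hence right-equivalent.

Yes.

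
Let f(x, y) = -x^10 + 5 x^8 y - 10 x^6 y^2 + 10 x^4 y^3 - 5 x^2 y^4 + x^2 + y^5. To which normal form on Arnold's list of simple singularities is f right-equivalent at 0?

The Hessian of f at 0 has rank 1. Corank 1: A-series; mu = 4 gives A_4.

A_{4}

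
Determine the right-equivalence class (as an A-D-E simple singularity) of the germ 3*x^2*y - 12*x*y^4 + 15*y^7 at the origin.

The Hessian of f at 0 has rank 0. Corank 2; j^3 = 3*x^2*y has shape L^2 M (L != M), so D-series; mu = 8 gives D_8.

D_8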